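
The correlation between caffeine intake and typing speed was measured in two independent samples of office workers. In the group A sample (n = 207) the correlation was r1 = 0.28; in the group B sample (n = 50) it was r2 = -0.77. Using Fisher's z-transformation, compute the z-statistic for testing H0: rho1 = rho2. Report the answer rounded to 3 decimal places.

Fisher z-transforms: z1 = atanh(0.28) = 0.287682, z2 = atanh(-0.77) = -1.020328; difference d = 1.308010
Var(d) = 1/204 + 1/47 = 0.0049020 + 0.0212766 = 0.0261786
z = d/√Var(d) = 1.308010 / √0.0261786 = 1.308010 / 0.161798 = 8.084

8.084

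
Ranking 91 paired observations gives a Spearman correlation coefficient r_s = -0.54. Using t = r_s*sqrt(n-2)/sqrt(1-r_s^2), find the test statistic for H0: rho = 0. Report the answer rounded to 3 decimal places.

-6.053

1 − r_s² = 1 − 0.2916 = 0.7084;  √(1−r_s²) = 0.841665
√(n−2) = √89 = 9.433981
t = r_s·√(n−2)/√(1−r_s²) = -0.54 · 9.433981 / 0.841665 = -6.053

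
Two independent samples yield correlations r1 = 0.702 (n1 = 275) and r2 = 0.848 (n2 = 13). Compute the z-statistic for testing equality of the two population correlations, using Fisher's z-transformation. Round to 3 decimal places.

-1.173

z1 = atanh(0.702) = 0.871233,  z2 = atanh(0.848) = 1.248989
SE = √(1/(n1−3) + 1/(n2−3)) = √(1/272 + 1/10) = √(0.0036765 + 0.1000000) = √0.1036765 = 0.321988
z = (z1 − z2)/SE = (0.871233 − 1.248989) / 0.321988 = -0.377756 / 0.321988 = -1.173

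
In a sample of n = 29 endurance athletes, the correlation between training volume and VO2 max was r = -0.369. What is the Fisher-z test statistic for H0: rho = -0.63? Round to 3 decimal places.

Fisher z: atanh(-0.369) = -0.387265, atanh(-0.63) = -0.741416
z = (z_r − z_0)·√(n−3) = (-0.387265 − (-0.741416))·√26 = 0.354151 · 5.099020 = 1.806

1.806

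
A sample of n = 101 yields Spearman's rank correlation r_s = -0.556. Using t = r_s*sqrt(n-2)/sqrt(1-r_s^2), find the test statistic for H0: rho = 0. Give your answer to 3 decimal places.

-6.656

t = r_s·√(n−2) / √(1−r_s²) with r_s = -0.556, n = 101
  = -0.556·√99 / √(1 − 0.309136)
  = -0.556·9.949874 / 0.831182
  = -5.532130 / 0.831182 = -6.656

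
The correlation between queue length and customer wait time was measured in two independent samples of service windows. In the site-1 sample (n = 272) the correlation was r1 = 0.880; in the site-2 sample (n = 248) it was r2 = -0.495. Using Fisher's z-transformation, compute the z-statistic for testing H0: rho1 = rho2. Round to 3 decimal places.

21.723

z1 = atanh(0.880) = 1.375768,  z2 = atanh(-0.495) = -0.542662
SE = √(1/(n1−3) + 1/(n2−3)) = √(1/269 + 1/245) = √(0.0037175 + 0.0040816) = √0.0077991 = 0.088313
z = (z1 − z2)/SE = (1.375768 − (-0.542662)) / 0.088313 = 1.918430 / 0.088313 = 21.723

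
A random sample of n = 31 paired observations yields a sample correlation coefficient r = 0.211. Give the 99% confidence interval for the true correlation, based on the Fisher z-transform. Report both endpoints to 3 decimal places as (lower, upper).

(-0.266, 0.605)

Fisher z: z_r = atanh(r) = ½·ln((1+0.211)/(1−0.211)) = 0.214218
SE(z) = 1/√(n−3) = 1/√28 = 0.188982
99% ⇒ z* = 2.576; margin = 2.576·0.188982 = 0.486818
CI on z-scale: (-0.272600, 0.701036)
Back-transform: tanh(-0.272600) = -0.266042, tanh(0.701036) = 0.605025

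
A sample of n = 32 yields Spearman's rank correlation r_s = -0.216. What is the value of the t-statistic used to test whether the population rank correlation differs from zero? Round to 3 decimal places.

1 − r_s² = 1 − 0.046656 = 0.953344;  √(1−r_s²) = 0.976393
√(n−2) = √30 = 5.477226
t = r_s·√(n−2)/√(1−r_s²) = -0.216 · 5.477226 / 0.976393 = -1.212

-1.212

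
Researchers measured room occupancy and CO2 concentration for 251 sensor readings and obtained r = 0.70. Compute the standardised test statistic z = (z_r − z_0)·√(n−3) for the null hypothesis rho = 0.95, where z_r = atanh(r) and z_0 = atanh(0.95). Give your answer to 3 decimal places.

-15.189

Fisher z: atanh(0.70) = 0.867301, atanh(0.95) = 1.831781
z = (z_r − z_0)·√(n−3) = (0.867301 − 1.831781)·√248 = -0.964480 · 15.748016 = -15.189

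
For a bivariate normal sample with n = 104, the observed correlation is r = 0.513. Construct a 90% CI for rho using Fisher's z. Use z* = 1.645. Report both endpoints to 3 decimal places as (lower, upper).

(0.383, 0.623)

z_r = atanh(0.513) = 0.566793;  SE = 1/√(n−3) = 1/√101 = 0.099504
z-limits: 0.566793 ± 1.645·0.099504 = 0.566793 ± 0.163684 = [0.403109, 0.730477]
ρ-limits: (tanh 0.403109, tanh 0.730477) = (0.383, 0.623)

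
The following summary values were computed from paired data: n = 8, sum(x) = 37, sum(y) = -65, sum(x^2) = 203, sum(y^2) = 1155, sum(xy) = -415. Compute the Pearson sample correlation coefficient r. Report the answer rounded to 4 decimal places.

-0.8091

Numerator: nΣxy − (Σx)(Σy) = 8·(-415) − (37)(-65) = -915
Denominator: √[(nΣx²−(Σx)²)(nΣy²−(Σy)²)]
  nΣx²−(Σx)² = 8·203 − 1369 = 255;  nΣy²−(Σy)² = 8·1155 − 4225 = 5015
  √(255·5015) = √1278825 = 1130.8514
r = -915 / 1130.8514 = -0.8091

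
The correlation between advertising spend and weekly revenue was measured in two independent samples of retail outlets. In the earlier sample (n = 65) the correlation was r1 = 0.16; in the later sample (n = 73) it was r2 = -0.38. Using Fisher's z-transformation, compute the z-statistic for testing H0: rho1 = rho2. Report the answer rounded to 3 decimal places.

3.219

z1 = atanh(0.16) = 0.161387,  z2 = atanh(-0.38) = -0.400060
SE = √(1/(n1−3) + 1/(n2−3)) = √(1/62 + 1/70) = √(0.0161290 + 0.0142857) = √0.0304147 = 0.174398
z = (z1 − z2)/SE = (0.161387 − (-0.400060)) / 0.174398 = 0.561447 / 0.174398 = 3.219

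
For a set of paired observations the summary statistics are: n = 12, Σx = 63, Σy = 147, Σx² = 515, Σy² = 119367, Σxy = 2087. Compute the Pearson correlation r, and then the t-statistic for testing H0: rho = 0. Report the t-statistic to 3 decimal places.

0.932

S_xy = nΣxy − ΣxΣy = 12·2087 − 63·147 = 25044 − 9261 = 15783
S_xx = nΣx² − (Σx)² = 12·515 − 63² = 6180 − 3969 = 2211
S_yy = nΣy² − (Σy)² = 12·119367 − 147² = 1432404 − 21609 = 1410795
r = S_xy / √(S_xx·S_yy) = 15783 / √(2211·1410795) = 15783 / √3119267745 = 15783 / 55850.4051 = 0.2826
t = r·√(n−2)/√(1−r²) = 0.2826·√10 / √(1−0.079863) = 0.893660 / 0.959238 = 0.932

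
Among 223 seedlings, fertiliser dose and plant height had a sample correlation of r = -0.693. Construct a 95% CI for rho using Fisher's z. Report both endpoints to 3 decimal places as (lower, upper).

(-0.756, -0.618)

Fisher z: z_r = atanh(r) = ½·ln((1+(-0.693))/(1−(-0.693))) = -0.853705
SE(z) = 1/√(n−3) = 1/√220 = 0.067420
95% ⇒ z* = 1.960; margin = 1.960·0.067420 = 0.132143
CI on z-scale: (-0.985848, -0.721562)
Back-transform: tanh(-0.985848) = -0.755586, tanh(-0.721562) = -0.617876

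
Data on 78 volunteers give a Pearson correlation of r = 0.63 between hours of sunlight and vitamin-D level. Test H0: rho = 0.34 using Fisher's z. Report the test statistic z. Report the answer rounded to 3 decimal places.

3.354

Fisher z: atanh(0.63) = 0.741416, atanh(0.34) = 0.354093
z = (z_r − z_0)·√(n−3) = (0.741416 − 0.354093)·√75 = 0.387323 · 8.660254 = 3.354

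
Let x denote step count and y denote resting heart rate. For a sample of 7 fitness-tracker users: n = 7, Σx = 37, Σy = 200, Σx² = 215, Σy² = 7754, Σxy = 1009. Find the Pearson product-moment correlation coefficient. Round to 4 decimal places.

Numerator: nΣxy − (Σx)(Σy) = 7·1009 − (37)(200) = -337
Denominator: √[(nΣx²−(Σx)²)(nΣy²−(Σy)²)]
  nΣx²−(Σx)² = 7·215 − 1369 = 136;  nΣy²−(Σy)² = 7·7754 − 40000 = 14278
  √(136·14278) = √1941808 = 1393.4877
r = -337 / 1393.4877 = -0.2418

-0.2418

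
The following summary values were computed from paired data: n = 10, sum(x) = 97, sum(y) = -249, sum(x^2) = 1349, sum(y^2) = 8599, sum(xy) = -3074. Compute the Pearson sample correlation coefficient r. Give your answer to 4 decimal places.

Numerator: nΣxy − (Σx)(Σy) = 10·(-3074) − (97)(-249) = -6587
Denominator: √[(nΣx²−(Σx)²)(nΣy²−(Σy)²)]
  nΣx²−(Σx)² = 10·1349 − 9409 = 4081;  nΣy²−(Σy)² = 10·8599 − 62001 = 23989
  √(4081·23989) = √97899109 = 9894.3979
r = -6587 / 9894.3979 = -0.6657

-0.6657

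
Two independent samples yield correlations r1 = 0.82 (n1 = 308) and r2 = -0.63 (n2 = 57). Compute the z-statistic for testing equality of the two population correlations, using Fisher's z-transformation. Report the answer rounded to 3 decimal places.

12.857

z1 = atanh(0.82) = 1.156817,  z2 = atanh(-0.63) = -0.741416
SE = √(1/(n1−3) + 1/(n2−3)) = √(1/305 + 1/54) = √(0.0032787 + 0.0185185) = √0.0217972 = 0.147639
z = (z1 − z2)/SE = (1.156817 − (-0.741416)) / 0.147639 = 1.898233 / 0.147639 = 12.857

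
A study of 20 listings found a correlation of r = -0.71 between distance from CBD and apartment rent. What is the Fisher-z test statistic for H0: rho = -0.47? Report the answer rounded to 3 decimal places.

z_r = atanh(-0.71) = -0.887184,  z_0 = atanh(-0.47) = -0.510070
SE = 1/√(n−3) = 1/√17 = 0.242536
z = (z_r − z_0)/SE = (-0.887184 − (-0.510070)) / 0.242536 = -0.377114 / 0.242536 = -1.555

-1.555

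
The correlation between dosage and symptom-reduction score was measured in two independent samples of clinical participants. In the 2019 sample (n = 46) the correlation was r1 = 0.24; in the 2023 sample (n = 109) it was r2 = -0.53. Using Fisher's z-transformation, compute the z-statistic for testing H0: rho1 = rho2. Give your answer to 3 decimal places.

4.618

z1 = atanh(0.24) = 0.244774,  z2 = atanh(-0.53) = -0.590145
SE = √(1/(n1−3) + 1/(n2−3)) = √(1/43 + 1/106) = √(0.0232558 + 0.0094340) = √0.0326898 = 0.180803
z = (z1 − z2)/SE = (0.244774 − (-0.590145)) / 0.180803 = 0.834919 / 0.180803 = 4.618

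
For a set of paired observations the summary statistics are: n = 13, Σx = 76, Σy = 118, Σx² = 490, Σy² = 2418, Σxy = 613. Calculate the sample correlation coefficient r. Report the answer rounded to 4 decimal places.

Numerator: nΣxy − (Σx)(Σy) = 13·613 − (76)(118) = -999
Denominator: √[(nΣx²−(Σx)²)(nΣy²−(Σy)²)]
  nΣx²−(Σx)² = 13·490 − 5776 = 594;  nΣy²−(Σy)² = 13·2418 − 13924 = 17510
  √(594·17510) = √10400940 = 3225.0488
r = -999 / 3225.0488 = -0.3098

-0.3098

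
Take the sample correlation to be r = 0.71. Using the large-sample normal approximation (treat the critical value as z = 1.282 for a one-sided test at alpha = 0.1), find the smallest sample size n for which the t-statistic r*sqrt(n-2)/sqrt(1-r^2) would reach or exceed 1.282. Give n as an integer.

Need r·√(n−2)/√(1−r²) ≥ 1.282
√(n−2) ≥ 1.282·√(1−0.5041) / 0.71 = 1.282·0.704202 / 0.71 = 1.2715
n−2 ≥ 1.6167  ⇒  n ≥ 3.6167
Smallest integer n = 4

4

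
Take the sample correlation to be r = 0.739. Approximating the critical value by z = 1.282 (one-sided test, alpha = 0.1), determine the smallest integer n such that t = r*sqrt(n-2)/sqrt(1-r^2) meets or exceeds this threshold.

r√(n−2)/√(1−r²) ≥ 1.282  ⇔  n−2 ≥ (1.282)²·(1−r²)/r²
(1−r²)/r² = (1−0.546121)/0.546121 = 0.8311
n ≥ 2 + 1.643524·0.8311 = 2 + 1.3659 = 3.3659
⌈3.3659⌉ = 4

4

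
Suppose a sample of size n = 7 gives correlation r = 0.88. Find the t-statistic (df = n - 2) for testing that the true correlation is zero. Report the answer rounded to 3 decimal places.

t = r·√(n−2) / √(1−r²) with r = 0.88, n = 7
  = 0.88·√5 / √(1 − 0.7744)
  = 0.88·2.236068 / 0.474974
  = 1.967740 / 0.474974 = 4.143

4.143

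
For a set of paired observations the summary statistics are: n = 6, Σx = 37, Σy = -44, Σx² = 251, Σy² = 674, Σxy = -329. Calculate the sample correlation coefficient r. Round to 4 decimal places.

Numerator: nΣxy − (Σx)(Σy) = 6·(-329) − (37)(-44) = -346
Denominator: √[(nΣx²−(Σx)²)(nΣy²−(Σy)²)]
  nΣx²−(Σx)² = 6·251 − 1369 = 137;  nΣy²−(Σy)² = 6·674 − 1936 = 2108
  √(137·2108) = √288796 = 537.3974
r = -346 / 537.3974 = -0.6438

-0.6438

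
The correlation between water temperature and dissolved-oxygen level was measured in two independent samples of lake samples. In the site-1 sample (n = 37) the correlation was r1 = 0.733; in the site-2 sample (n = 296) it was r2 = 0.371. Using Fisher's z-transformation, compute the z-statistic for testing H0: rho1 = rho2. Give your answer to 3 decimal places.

3.011

Fisher z-transforms: z1 = atanh(0.733) = 0.935180, z2 = atanh(0.371) = 0.389582; difference d = 0.545598
Var(d) = 1/34 + 1/293 = 0.0294118 + 0.0034130 = 0.0328248
z = d/√Var(d) = 0.545598 / √0.0328248 = 0.545598 / 0.181176 = 3.011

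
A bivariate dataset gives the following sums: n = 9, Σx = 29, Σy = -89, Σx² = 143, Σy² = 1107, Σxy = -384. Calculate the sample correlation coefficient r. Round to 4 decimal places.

-0.9169

S_xy = nΣxy − ΣxΣy = 9·(-384) − 29·(-89) = -3456 − (-2581) = -875
S_xx = nΣx² − (Σx)² = 9·143 − 29² = 1287 − 841 = 446
S_yy = nΣy² − (Σy)² = 9·1107 − (-89)² = 9963 − 7921 = 2042
r = S_xy / √(S_xx·S_yy) = -875 / √(446·2042) = -875 / √910732 = -875 / 954.3228 = -0.9169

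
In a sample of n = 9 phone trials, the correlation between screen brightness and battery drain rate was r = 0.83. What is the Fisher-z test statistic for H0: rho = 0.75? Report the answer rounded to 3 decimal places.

0.527

Fisher z: atanh(0.83) = 1.188136, atanh(0.75) = 0.972955
z = (z_r − z_0)·√(n−3) = (1.188136 − 0.972955)·√6 = 0.215181 · 2.449490 = 0.527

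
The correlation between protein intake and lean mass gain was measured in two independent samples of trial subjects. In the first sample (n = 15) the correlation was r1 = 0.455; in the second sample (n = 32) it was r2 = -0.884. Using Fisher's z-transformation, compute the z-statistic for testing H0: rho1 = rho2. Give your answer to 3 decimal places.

5.491

z1 = atanh(0.455) = 0.490988,  z2 = atanh(-0.884) = -1.393781
SE = √(1/(n1−3) + 1/(n2−3)) = √(1/12 + 1/29) = √(0.0833333 + 0.0344828) = √0.1178161 = 0.343243
z = (z1 − z2)/SE = (0.490988 − (-1.393781)) / 0.343243 = 1.884769 / 0.343243 = 5.491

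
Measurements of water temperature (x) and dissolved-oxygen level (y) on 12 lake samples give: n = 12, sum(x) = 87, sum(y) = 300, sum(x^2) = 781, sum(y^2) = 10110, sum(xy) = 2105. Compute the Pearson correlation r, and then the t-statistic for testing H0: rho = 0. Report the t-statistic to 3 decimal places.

-0.356

S_xy = nΣxy − ΣxΣy = 12·2105 − 87·300 = 25260 − 26100 = -840
S_xx = nΣx² − (Σx)² = 12·781 − 87² = 9372 − 7569 = 1803
S_yy = nΣy² − (Σy)² = 12·10110 − 300² = 121320 − 90000 = 31320
r = S_xy / √(S_xx·S_yy) = -840 / √(1803·31320) = -840 / √56469960 = -840 / 7514.6497 = -0.1118
t = r·√(n−2)/√(1−r²) = -0.1118·√10 / √(1−0.012499) = -0.353543 / 0.993731 = -0.356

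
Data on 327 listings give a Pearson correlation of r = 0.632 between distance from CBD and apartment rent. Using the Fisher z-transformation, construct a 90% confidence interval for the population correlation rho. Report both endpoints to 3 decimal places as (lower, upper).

(0.574, 0.684)

z_r = atanh(0.632) = 0.744739;  SE = 1/√(n−3) = 1/√324 = 0.055556
z-limits: 0.744739 ± 1.645·0.055556 = 0.744739 ± 0.091390 = [0.653349, 0.836129]
ρ-limits: (tanh 0.653349, tanh 0.836129) = (0.574, 0.684)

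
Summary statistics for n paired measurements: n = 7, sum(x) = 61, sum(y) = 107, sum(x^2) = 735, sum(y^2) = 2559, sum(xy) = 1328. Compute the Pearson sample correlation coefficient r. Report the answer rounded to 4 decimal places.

S_xy = nΣxy − ΣxΣy = 7·1328 − 61·107 = 9296 − 6527 = 2769
S_xx = nΣx² − (Σx)² = 7·735 − 61² = 5145 − 3721 = 1424
S_yy = nΣy² − (Σy)² = 7·2559 − 107² = 17913 − 11449 = 6464
r = S_xy / √(S_xx·S_yy) = 2769 / √(1424·6464) = 2769 / √9204736 = 2769 / 3033.9308 = 0.9127

0.9127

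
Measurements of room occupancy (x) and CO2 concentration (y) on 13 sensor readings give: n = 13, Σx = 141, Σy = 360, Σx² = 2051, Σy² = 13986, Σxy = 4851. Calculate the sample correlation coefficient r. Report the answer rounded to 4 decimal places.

Numerator: nΣxy − (Σx)(Σy) = 13·4851 − (141)(360) = 12303
Denominator: √[(nΣx²−(Σx)²)(nΣy²−(Σy)²)]
  nΣx²−(Σx)² = 13·2051 − 19881 = 6782;  nΣy²−(Σy)² = 13·13986 − 129600 = 52218
  √(6782·52218) = √354142476 = 18818.6736
r = 12303 / 18818.6736 = 0.6538

0.6538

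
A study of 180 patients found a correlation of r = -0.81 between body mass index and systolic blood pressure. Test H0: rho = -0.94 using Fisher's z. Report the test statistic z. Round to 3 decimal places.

z_r = atanh(-0.81) = -1.127029,  z_0 = atanh(-0.94) = -1.738049
SE = 1/√(n−3) = 1/√177 = 0.075165
z = (z_r − z_0)/SE = (-1.127029 − (-1.738049)) / 0.075165 = 0.611020 / 0.075165 = 8.129

8.129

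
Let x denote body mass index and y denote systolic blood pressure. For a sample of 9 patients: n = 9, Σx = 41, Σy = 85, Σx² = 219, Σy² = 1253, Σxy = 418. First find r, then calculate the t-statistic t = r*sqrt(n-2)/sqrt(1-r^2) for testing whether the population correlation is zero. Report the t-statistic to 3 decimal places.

S_xy = nΣxy − ΣxΣy = 9·418 − 41·85 = 3762 − 3485 = 277
S_xx = nΣx² − (Σx)² = 9·219 − 41² = 1971 − 1681 = 290
S_yy = nΣy² − (Σy)² = 9·1253 − 85² = 11277 − 7225 = 4052
r = S_xy / √(S_xx·S_yy) = 277 / √(290·4052) = 277 / √1175080 = 277 / 1084.0111 = 0.2555
t = r·√(n−2)/√(1−r²) = 0.2555·√7 / √(1−0.065280) = 0.675989 / 0.966809 = 0.699

0.699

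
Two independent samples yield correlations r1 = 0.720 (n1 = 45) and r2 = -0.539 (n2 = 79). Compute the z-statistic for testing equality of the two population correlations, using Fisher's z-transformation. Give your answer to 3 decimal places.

7.856

Fisher z-transforms: z1 = atanh(0.720) = 0.907645, z2 = atanh(-0.539) = -0.602745; difference d = 1.510390
Var(d) = 1/42 + 1/76 = 0.0238095 + 0.0131579 = 0.0369674
z = d/√Var(d) = 1.510390 / √0.0369674 = 1.510390 / 0.192269 = 7.856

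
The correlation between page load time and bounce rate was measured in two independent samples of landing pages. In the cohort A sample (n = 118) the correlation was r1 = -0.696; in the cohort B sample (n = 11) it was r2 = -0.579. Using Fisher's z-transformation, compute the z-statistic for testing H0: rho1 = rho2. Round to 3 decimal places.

-0.543

Fisher z-transforms: z1 = atanh(-0.696) = -0.859500, z2 = atanh(-0.579) = -0.660957; difference d = -0.198543
Var(d) = 1/115 + 1/8 = 0.0086957 + 0.1250000 = 0.1336957
z = d/√Var(d) = -0.198543 / √0.1336957 = -0.198543 / 0.365644 = -0.543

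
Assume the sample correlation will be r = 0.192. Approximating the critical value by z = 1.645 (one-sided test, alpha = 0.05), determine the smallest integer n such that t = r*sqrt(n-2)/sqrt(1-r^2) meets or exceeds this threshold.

Need r·√(n−2)/√(1−r²) ≥ 1.645
√(n−2) ≥ 1.645·√(1−0.036864) / 0.192 = 1.645·0.981395 / 0.192 = 8.4083
n−2 ≥ 70.6995  ⇒  n ≥ 72.6995
Smallest integer n = 73

73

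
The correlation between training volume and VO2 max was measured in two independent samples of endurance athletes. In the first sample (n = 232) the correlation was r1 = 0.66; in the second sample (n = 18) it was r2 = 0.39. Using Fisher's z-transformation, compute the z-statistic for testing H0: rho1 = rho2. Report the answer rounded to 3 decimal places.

z1 = atanh(0.66) = 0.792814,  z2 = atanh(0.39) = 0.411800
SE = √(1/(n1−3) + 1/(n2−3)) = √(1/229 + 1/15) = √(0.0043668 + 0.0666667) = √0.0710335 = 0.266521
z = (z1 − z2)/SE = (0.792814 − 0.411800) / 0.266521 = 0.381014 / 0.266521 = 1.430

1.430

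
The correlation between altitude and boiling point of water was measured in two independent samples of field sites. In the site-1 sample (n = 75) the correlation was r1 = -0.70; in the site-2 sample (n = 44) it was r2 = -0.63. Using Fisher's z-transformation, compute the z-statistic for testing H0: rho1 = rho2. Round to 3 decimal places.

z1 = atanh(-0.70) = -0.867301,  z2 = atanh(-0.63) = -0.741416
SE = √(1/(n1−3) + 1/(n2−3)) = √(1/72 + 1/41) = √(0.0138889 + 0.0243902) = √0.0382791 = 0.195650
z = (z1 − z2)/SE = (-0.867301 − (-0.741416)) / 0.195650 = -0.125885 / 0.195650 = -0.643

-0.643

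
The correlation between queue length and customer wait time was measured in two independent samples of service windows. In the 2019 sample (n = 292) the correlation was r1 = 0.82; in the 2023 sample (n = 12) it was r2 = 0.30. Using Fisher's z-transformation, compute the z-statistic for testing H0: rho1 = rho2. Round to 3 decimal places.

2.503

Fisher z-transforms: z1 = atanh(0.82) = 1.156817, z2 = atanh(0.30) = 0.309520; difference d = 0.847297
Var(d) = 1/289 + 1/9 = 0.0034602 + 0.1111111 = 0.1145713
z = d/√Var(d) = 0.847297 / √0.1145713 = 0.847297 / 0.338484 = 2.503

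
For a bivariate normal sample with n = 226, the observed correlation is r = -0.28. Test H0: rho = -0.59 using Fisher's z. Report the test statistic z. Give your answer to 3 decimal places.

5.824

Fisher z: atanh(-0.28) = -0.287682, atanh(-0.59) = -0.677666
z = (z_r − z_0)·√(n−3) = (-0.287682 − (-0.677666))·√223 = 0.389984 · 14.933185 = 5.824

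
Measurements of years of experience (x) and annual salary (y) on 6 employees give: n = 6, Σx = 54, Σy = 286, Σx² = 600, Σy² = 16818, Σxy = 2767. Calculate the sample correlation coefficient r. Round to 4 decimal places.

0.3203

S_xy = nΣxy − ΣxΣy = 6·2767 − 54·286 = 16602 − 15444 = 1158
S_xx = nΣx² − (Σx)² = 6·600 − 54² = 3600 − 2916 = 684
S_yy = nΣy² − (Σy)² = 6·16818 − 286² = 100908 − 81796 = 19112
r = S_xy / √(S_xx·S_yy) = 1158 / √(684·19112) = 1158 / √13072608 = 1158 / 3615.6062 = 0.3203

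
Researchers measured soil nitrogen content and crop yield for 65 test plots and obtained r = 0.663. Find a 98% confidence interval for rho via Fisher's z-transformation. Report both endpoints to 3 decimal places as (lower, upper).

(0.464, 0.798)

z_r = atanh(0.663) = 0.798148;  SE = 1/√(n−3) = 1/√62 = 0.127000
z-limits: 0.798148 ± 2.326·0.127000 = 0.798148 ± 0.295402 = [0.502746, 1.093550]
ρ-limits: (tanh 0.502746, tanh 1.093550) = (0.464, 0.798)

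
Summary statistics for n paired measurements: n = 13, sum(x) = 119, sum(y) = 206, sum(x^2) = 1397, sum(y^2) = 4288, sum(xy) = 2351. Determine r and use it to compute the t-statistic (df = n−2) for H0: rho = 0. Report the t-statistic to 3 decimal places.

Numerator: nΣxy − (Σx)(Σy) = 13·2351 − (119)(206) = 6049
Denominator: √[(nΣx²−(Σx)²)(nΣy²−(Σy)²)]
  nΣx²−(Σx)² = 13·1397 − 14161 = 4000;  nΣy²−(Σy)² = 13·4288 − 42436 = 13308
  √(4000·13308) = √53232000 = 7296.0263
r = 6049 / 7296.0263 = 0.8291
t = r·√(n−2)/√(1−r²) = 0.8291·√11 / √(1−0.687407) = 2.749814 / 0.559100 = 4.918

4.918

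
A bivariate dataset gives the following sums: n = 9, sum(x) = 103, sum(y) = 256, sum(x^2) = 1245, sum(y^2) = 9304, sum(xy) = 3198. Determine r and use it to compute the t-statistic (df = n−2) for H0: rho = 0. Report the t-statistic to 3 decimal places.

2.851

S_xy = nΣxy − ΣxΣy = 9·3198 − 103·256 = 28782 − 26368 = 2414
S_xx = nΣx² − (Σx)² = 9·1245 − 103² = 11205 − 10609 = 596
S_yy = nΣy² − (Σy)² = 9·9304 − 256² = 83736 − 65536 = 18200
r = S_xy / √(S_xx·S_yy) = 2414 / √(596·18200) = 2414 / √10847200 = 2414 / 3293.5088 = 0.7330
t = r·√(n−2)/√(1−r²) = 0.7330·√7 / √(1−0.537289) = 1.939336 / 0.680229 = 2.851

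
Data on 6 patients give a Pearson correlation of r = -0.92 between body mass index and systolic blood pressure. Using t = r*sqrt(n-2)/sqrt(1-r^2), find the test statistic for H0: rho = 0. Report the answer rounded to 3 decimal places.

-4.695

1 − r² = 1 − 0.8464 = 0.1536;  √(1−r²) = 0.391918
√(n−2) = √4 = 2.000000
t = r·√(n−2)/√(1−r²) = -0.92 · 2.000000 / 0.391918 = -4.695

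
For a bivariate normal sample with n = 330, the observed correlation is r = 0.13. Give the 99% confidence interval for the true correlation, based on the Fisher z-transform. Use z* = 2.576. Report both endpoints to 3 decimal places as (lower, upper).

(-0.012, 0.267)

Fisher z: z_r = atanh(r) = ½·ln((1+0.13)/(1−0.13)) = 0.130740
SE(z) = 1/√(n−3) = 1/√327 = 0.055300
99% ⇒ z* = 2.576; margin = 2.576·0.055300 = 0.142453
CI on z-scale: (-0.011713, 0.273193)
Back-transform: tanh(-0.011713) = -0.011712, tanh(0.273193) = 0.266593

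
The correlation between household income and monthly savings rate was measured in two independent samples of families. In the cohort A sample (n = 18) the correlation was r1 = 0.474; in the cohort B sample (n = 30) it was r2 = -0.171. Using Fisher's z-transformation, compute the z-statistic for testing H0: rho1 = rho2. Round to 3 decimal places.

2.136

z1 = atanh(0.474) = 0.515217,  z2 = atanh(-0.171) = -0.172697
SE = √(1/(n1−3) + 1/(n2−3)) = √(1/15 + 1/27) = √(0.0666667 + 0.0370370) = √0.1037037 = 0.322031
z = (z1 − z2)/SE = (0.515217 − (-0.172697)) / 0.322031 = 0.687914 / 0.322031 = 2.136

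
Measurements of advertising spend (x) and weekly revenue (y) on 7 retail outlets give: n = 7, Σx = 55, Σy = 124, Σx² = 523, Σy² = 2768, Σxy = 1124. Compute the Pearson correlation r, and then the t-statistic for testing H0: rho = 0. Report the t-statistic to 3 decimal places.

1.949

Numerator: nΣxy − (Σx)(Σy) = 7·1124 − (55)(124) = 1048
Denominator: √[(nΣx²−(Σx)²)(nΣy²−(Σy)²)]
  nΣx²−(Σx)² = 7·523 − 3025 = 636;  nΣy²−(Σy)² = 7·2768 − 15376 = 4000
  √(636·4000) = √2544000 = 1594.9922
r = 1048 / 1594.9922 = 0.6571
t = r·√(n−2)/√(1−r²) = 0.6571·√5 / √(1−0.431780) = 1.469320 / 0.753804 = 1.949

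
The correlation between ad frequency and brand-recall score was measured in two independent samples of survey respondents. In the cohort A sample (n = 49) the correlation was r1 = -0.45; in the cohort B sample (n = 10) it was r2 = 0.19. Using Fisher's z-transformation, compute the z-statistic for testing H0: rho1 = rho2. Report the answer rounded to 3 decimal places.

-1.669

Fisher z-transforms: z1 = atanh(-0.45) = -0.484700, z2 = atanh(0.19) = 0.192337; difference d = -0.677037
Var(d) = 1/46 + 1/7 = 0.0217391 + 0.1428571 = 0.1645962
z = d/√Var(d) = -0.677037 / √0.1645962 = -0.677037 / 0.405705 = -1.669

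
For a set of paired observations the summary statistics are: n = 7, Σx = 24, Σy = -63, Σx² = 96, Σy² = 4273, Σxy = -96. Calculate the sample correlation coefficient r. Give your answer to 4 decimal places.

S_xy = nΣxy − ΣxΣy = 7·(-96) − 24·(-63) = -672 − (-1512) = 840
S_xx = nΣx² − (Σx)² = 7·96 − 24² = 672 − 576 = 96
S_yy = nΣy² − (Σy)² = 7·4273 − (-63)² = 29911 − 3969 = 25942
r = S_xy / √(S_xx·S_yy) = 840 / √(96·25942) = 840 / √2490432 = 840 / 1578.1103 = 0.5323

0.5323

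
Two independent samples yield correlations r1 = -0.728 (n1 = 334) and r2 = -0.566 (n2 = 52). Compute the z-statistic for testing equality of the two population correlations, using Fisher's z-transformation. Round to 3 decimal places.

-1.848

Fisher z-transforms: z1 = atanh(-0.728) = -0.924459, z2 = atanh(-0.566) = -0.641618; difference d = -0.282841
Var(d) = 1/331 + 1/49 = 0.0030211 + 0.0204082 = 0.0234293
z = d/√Var(d) = -0.282841 / √0.0234293 = -0.282841 / 0.153066 = -1.848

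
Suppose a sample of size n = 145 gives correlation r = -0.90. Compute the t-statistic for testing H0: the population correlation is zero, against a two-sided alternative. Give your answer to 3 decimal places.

1 − r² = 1 − 0.8100 = 0.1900;  √(1−r²) = 0.435890
√(n−2) = √143 = 11.958261
t = r·√(n−2)/√(1−r²) = -0.90 · 11.958261 / 0.435890 = -24.691

-24.691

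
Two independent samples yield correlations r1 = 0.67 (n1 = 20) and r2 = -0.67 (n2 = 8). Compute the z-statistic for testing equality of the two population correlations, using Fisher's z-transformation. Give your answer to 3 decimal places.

Fisher z-transforms: z1 = atanh(0.67) = 0.810743, z2 = atanh(-0.67) = -0.810743; difference d = 1.621486
Var(d) = 1/17 + 1/5 = 0.0588235 + 0.2000000 = 0.2588235
z = d/√Var(d) = 1.621486 / √0.2588235 = 1.621486 / 0.508747 = 3.187

3.187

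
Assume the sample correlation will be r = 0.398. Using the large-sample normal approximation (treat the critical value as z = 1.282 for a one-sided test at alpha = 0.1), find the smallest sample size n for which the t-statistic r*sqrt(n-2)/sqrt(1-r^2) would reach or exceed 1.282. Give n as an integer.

r√(n−2)/√(1−r²) ≥ 1.282  ⇔  n−2 ≥ (1.282)²·(1−r²)/r²
(1−r²)/r² = (1−0.158404)/0.158404 = 5.3130
n ≥ 2 + 1.643524·5.3130 = 2 + 8.7320 = 10.7320
⌈10.7320⌉ = 11

11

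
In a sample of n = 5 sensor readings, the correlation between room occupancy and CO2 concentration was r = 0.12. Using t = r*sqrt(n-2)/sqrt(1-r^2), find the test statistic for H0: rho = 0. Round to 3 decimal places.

t = r·√(n−2) / √(1−r²) with r = 0.12, n = 5
  = 0.12·√3 / √(1 − 0.0144)
  = 0.12·1.732051 / 0.992774
  = 0.207846 / 0.992774 = 0.209

0.209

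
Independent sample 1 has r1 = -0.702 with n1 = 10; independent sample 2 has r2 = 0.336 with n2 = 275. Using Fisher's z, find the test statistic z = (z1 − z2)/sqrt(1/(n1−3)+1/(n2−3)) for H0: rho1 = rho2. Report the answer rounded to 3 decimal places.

-3.189

Fisher z-transforms: z1 = atanh(-0.702) = -0.871233, z2 = atanh(0.336) = 0.349577; difference d = -1.220810
Var(d) = 1/7 + 1/272 = 0.1428571 + 0.0036765 = 0.1465336
z = d/√Var(d) = -1.220810 / √0.1465336 = -1.220810 / 0.382797 = -3.189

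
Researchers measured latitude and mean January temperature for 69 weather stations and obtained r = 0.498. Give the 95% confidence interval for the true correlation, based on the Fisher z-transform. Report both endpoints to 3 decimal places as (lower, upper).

(0.296, 0.657)

Fisher z: z_r = atanh(r) = ½·ln((1+0.498)/(1−0.498)) = 0.546643
SE(z) = 1/√(n−3) = 1/√66 = 0.123091
95% ⇒ z* = 1.960; margin = 1.960·0.123091 = 0.241258
CI on z-scale: (0.305385, 0.787901)
Back-transform: tanh(0.305385) = 0.296233, tanh(0.787901) = 0.657218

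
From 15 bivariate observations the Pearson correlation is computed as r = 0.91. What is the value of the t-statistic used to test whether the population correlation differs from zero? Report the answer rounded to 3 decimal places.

7.914

1 − r² = 1 − 0.8281 = 0.1719;  √(1−r²) = 0.414608
√(n−2) = √13 = 3.605551
t = r·√(n−2)/√(1−r²) = 0.91 · 3.605551 / 0.414608 = 7.914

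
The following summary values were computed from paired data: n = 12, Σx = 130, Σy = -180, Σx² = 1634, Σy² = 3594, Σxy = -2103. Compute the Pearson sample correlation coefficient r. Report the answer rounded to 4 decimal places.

S_xy = nΣxy − ΣxΣy = 12·(-2103) − 130·(-180) = -25236 − (-23400) = -1836
S_xx = nΣx² − (Σx)² = 12·1634 − 130² = 19608 − 16900 = 2708
S_yy = nΣy² − (Σy)² = 12·3594 − (-180)² = 43128 − 32400 = 10728
r = S_xy / √(S_xx·S_yy) = -1836 / √(2708·10728) = -1836 / √29051424 = -1836 / 5389.9373 = -0.3406

-0.3406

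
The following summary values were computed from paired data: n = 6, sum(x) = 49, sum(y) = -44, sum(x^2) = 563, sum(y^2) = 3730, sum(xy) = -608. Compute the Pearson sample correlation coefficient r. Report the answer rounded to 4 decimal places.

-0.3338

Numerator: nΣxy − (Σx)(Σy) = 6·(-608) − (49)(-44) = -1492
Denominator: √[(nΣx²−(Σx)²)(nΣy²−(Σy)²)]
  nΣx²−(Σx)² = 6·563 − 2401 = 977;  nΣy²−(Σy)² = 6·3730 − 1936 = 20444
  √(977·20444) = √19973788 = 4469.2044
r = -1492 / 4469.2044 = -0.3338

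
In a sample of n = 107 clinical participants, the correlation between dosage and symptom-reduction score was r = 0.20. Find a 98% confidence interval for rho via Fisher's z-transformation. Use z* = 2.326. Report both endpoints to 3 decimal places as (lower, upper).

(-0.025, 0.406)

Fisher z: z_r = atanh(r) = ½·ln((1+0.20)/(1−0.20)) = 0.202733
SE(z) = 1/√(n−3) = 1/√104 = 0.098058
98% ⇒ z* = 2.326; margin = 2.326·0.098058 = 0.228083
CI on z-scale: (-0.025350, 0.430816)
Back-transform: tanh(-0.025350) = -0.025345, tanh(0.430816) = 0.406003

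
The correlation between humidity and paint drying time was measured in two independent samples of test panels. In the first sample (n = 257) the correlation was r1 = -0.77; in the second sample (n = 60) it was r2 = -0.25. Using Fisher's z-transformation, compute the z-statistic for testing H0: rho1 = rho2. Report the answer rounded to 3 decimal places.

-5.219

z1 = atanh(-0.77) = -1.020328,  z2 = atanh(-0.25) = -0.255413
SE = √(1/(n1−3) + 1/(n2−3)) = √(1/254 + 1/57) = √(0.0039370 + 0.0175439) = √0.0214809 = 0.146564
z = (z1 − z2)/SE = (-1.020328 − (-0.255413)) / 0.146564 = -0.764915 / 0.146564 = -5.219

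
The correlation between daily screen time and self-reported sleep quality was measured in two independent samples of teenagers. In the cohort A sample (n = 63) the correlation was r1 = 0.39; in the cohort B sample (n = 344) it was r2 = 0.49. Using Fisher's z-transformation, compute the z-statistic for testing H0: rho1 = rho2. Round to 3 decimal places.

Fisher z-transforms: z1 = atanh(0.39) = 0.411800, z2 = atanh(0.49) = 0.536060; difference d = -0.124260
Var(d) = 1/60 + 1/341 = 0.0166667 + 0.0029326 = 0.0195993
z = d/√Var(d) = -0.124260 / √0.0195993 = -0.124260 / 0.139997 = -0.888

-0.888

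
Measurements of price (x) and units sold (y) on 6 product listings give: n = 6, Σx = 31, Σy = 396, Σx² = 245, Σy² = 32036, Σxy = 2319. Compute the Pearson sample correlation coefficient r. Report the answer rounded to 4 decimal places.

0.3859

Numerator: nΣxy − (Σx)(Σy) = 6·2319 − (31)(396) = 1638
Denominator: √[(nΣx²−(Σx)²)(nΣy²−(Σy)²)]
  nΣx²−(Σx)² = 6·245 − 961 = 509;  nΣy²−(Σy)² = 6·32036 − 156816 = 35400
  √(509·35400) = √18018600 = 4244.8322
r = 1638 / 4244.8322 = 0.3859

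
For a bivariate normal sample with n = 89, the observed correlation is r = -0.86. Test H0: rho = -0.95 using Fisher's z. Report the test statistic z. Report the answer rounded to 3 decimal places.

4.993

Fisher z: atanh(-0.86) = -1.293345, atanh(-0.95) = -1.831781
z = (z_r − z_0)·√(n−3) = (-1.293345 − (-1.831781))·√86 = 0.538436 · 9.273618 = 4.993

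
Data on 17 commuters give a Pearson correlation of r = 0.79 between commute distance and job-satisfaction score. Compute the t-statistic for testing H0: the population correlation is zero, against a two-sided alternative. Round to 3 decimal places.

1 − r² = 1 − 0.6241 = 0.3759;  √(1−r²) = 0.613107
√(n−2) = √15 = 3.872983
t = r·√(n−2)/√(1−r²) = 0.79 · 3.872983 / 0.613107 = 4.990

4.990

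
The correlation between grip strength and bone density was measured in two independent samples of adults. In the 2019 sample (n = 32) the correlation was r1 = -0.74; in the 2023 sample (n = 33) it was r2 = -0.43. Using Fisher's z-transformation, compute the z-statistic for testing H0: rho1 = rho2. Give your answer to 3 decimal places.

-1.884

z1 = atanh(-0.74) = -0.950479,  z2 = atanh(-0.43) = -0.459897
SE = √(1/(n1−3) + 1/(n2−3)) = √(1/29 + 1/30) = √(0.0344828 + 0.0333333) = √0.0678161 = 0.260415
z = (z1 − z2)/SE = (-0.950479 − (-0.459897)) / 0.260415 = -0.490582 / 0.260415 = -1.884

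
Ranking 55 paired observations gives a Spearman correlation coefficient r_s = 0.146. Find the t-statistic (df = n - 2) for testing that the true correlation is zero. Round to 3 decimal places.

1.074

1 − r_s² = 1 − 0.021316 = 0.978684;  √(1−r_s²) = 0.989285
√(n−2) = √53 = 7.280110
t = r_s·√(n−2)/√(1−r_s²) = 0.146 · 7.280110 / 0.989285 = 1.074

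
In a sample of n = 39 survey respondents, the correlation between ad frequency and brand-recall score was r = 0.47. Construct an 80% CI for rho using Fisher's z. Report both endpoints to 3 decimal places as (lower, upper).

Fisher z: z_r = atanh(r) = ½·ln((1+0.47)/(1−0.47)) = 0.510070
SE(z) = 1/√(n−3) = 1/√36 = 0.166667
80% ⇒ z* = 1.282; margin = 1.282·0.166667 = 0.213667
CI on z-scale: (0.296403, 0.723737)
Back-transform: tanh(0.296403) = 0.288017, tanh(0.723737) = 0.619219

(0.288, 0.619)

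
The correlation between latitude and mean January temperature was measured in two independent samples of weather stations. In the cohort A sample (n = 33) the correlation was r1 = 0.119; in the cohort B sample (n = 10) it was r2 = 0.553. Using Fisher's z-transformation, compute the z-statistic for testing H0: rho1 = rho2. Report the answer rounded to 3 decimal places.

Fisher z-transforms: z1 = atanh(0.119) = 0.119567, z2 = atanh(0.553) = 0.622693; difference d = -0.503126
Var(d) = 1/30 + 1/7 = 0.0333333 + 0.1428571 = 0.1761904
z = d/√Var(d) = -0.503126 / √0.1761904 = -0.503126 / 0.419750 = -1.199

-1.199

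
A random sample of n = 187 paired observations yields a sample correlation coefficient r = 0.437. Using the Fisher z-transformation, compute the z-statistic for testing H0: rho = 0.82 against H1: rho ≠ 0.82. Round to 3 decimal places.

-9.337

Fisher z: atanh(0.437) = 0.468517, atanh(0.82) = 1.156817
z = (z_r − z_0)·√(n−3) = (0.468517 − 1.156817)·√184 = -0.688300 · 13.564660 = -9.337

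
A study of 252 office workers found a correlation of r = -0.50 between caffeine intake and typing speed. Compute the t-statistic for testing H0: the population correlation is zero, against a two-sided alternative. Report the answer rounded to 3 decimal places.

-9.129

1 − r² = 1 − 0.2500 = 0.7500;  √(1−r²) = 0.866025
√(n−2) = √250 = 15.811388
t = r·√(n−2)/√(1−r²) = -0.50 · 15.811388 / 0.866025 = -9.129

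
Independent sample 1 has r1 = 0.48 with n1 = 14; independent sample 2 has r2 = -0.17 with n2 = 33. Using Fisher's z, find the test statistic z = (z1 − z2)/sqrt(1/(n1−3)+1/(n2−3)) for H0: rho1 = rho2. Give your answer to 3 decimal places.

1.971

z1 = atanh(0.48) = 0.522984,  z2 = atanh(-0.17) = -0.171667
SE = √(1/(n1−3) + 1/(n2−3)) = √(1/11 + 1/30) = √(0.0909091 + 0.0333333) = √0.1242424 = 0.352480
z = (z1 − z2)/SE = (0.522984 − (-0.171667)) / 0.352480 = 0.694651 / 0.352480 = 1.971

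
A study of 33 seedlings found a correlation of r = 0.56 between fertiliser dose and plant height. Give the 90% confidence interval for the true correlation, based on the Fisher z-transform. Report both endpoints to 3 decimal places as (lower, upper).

(0.321, 0.732)

Fisher z: z_r = atanh(r) = ½·ln((1+0.56)/(1−0.56)) = 0.632833
SE(z) = 1/√(n−3) = 1/√30 = 0.182574
90% ⇒ z* = 1.645; margin = 1.645·0.182574 = 0.300334
CI on z-scale: (0.332499, 0.933167)
Back-transform: tanh(0.332499) = 0.320764, tanh(0.933167) = 0.732067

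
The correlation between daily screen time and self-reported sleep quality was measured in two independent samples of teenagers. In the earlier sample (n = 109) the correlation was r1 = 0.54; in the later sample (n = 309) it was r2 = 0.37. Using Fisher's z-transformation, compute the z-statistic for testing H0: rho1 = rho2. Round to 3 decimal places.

1.914

z1 = atanh(0.54) = 0.604156,  z2 = atanh(0.37) = 0.388423
SE = √(1/(n1−3) + 1/(n2−3)) = √(1/106 + 1/306) = √(0.0094340 + 0.0032680) = √0.0127020 = 0.112703
z = (z1 − z2)/SE = (0.604156 − 0.388423) / 0.112703 = 0.215733 / 0.112703 = 1.914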